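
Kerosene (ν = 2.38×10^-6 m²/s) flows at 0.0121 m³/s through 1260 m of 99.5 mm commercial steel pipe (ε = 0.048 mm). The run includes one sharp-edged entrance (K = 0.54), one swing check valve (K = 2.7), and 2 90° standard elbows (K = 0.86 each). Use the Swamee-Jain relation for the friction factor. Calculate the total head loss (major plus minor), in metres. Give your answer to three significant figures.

H_L ≈ 34.4 m

V = 4Q/(πD²) = 1.556 m/s; V²/2g = 0.1234 m
Re = 6.51×10^4, ε/D = 4.82×10^-4 → f = 0.02162 (Swamee-Jain)
Major: h_f = f(L/D)·V²/2g = 0.02162·12663·0.1234 = 33.79 m
Minor: ΣK = 4.96; h_m = ΣK·V²/2g = 0.6122 m
Total H_L = 33.79 + 0.6122 = 34.40 m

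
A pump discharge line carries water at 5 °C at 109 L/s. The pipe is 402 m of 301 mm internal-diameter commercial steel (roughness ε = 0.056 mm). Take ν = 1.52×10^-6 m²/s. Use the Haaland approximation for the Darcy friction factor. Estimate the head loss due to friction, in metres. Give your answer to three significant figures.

V = 4Q/(πD²) = 4·0.109/(π·0.301²) = 1.532 m/s
Re = VD/ν = 1.532·0.301/1.52×10^-6 = 3.03×10^5 → turbulent
ε/D = 0.056/301 = 1.86×10^-4
Haaland: f = 0.01593
h_f = f(L/D)V²/(2g) = 0.01593·(402/0.301)·1.532²/(2·9.81) = 2.545 m

h_f ≈ 2.54 m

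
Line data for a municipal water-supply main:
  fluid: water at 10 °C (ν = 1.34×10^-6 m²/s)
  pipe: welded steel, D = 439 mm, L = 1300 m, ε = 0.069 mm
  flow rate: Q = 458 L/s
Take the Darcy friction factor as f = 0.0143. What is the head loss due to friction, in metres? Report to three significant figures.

h_f ≈ 19.8 m

V = 4Q/(πD²) = 4·0.458/(π·0.439²) = 3.026 m/s
h_f = f(L/D)V²/(2g) = 0.01430·(1300/0.439)·3.026²/(2·9.81) = 19.76 m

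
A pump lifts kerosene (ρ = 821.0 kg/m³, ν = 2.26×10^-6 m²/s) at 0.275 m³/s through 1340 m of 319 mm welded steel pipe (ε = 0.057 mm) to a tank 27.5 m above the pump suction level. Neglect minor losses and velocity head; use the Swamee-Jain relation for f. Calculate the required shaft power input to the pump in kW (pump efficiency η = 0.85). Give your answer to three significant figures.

V = 4Q/(πD²) = 3.441 m/s; Re = 4.86×10^5; ε/D = 1.79×10^-4; f = 0.01535
h_f = f(L/D)V²/2g = 38.90 m
Total head H = z + h_f = 27.5 + 38.90 = 66.40 m
P_hyd = ρgQH = 821.0·9.81·0.275·66.40 = 147.1 kW
P_shaft = P_hyd/η = 147.1/0.85 = 173.0 kW

P_shaft ≈ 173 kW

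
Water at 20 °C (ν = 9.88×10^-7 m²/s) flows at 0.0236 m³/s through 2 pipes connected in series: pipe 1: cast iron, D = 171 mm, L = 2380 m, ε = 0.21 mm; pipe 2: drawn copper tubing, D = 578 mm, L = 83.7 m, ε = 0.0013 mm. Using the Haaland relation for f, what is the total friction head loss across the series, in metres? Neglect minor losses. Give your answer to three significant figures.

Pipe 1: V = 1.028 m/s, Re = 1.78×10^5, ε/D = 0.00123, f = 0.02190, h_1 = f(L/D)V²/2g = 16.41 m
Pipe 2: V = 0.08994 m/s, Re = 5.26×10^4, ε/D = 2.25×10^-6, f = 0.02048, h_2 = f(L/D)V²/2g = 0.001223 m
Series → Q common, losses add: H = Σh = 16.41 m

H ≈ 16.4 m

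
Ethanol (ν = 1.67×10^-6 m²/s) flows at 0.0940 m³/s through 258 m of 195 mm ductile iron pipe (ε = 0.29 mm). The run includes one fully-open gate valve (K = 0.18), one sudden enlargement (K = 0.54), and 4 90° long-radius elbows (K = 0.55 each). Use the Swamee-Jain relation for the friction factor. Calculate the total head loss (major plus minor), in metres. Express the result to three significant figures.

H_L ≈ 16.5 m

V = 4Q/(πD²) = 3.148 m/s; V²/2g = 0.5049 m
Re = 3.68×10^5, ε/D = 0.00149 → f = 0.02242 (Swamee-Jain)
Major: h_f = f(L/D)·V²/2g = 0.02242·1323·0.5049 = 14.98 m
Minor: ΣK = 2.92; h_m = ΣK·V²/2g = 1.474 m
Total H_L = 14.98 + 1.474 = 16.46 m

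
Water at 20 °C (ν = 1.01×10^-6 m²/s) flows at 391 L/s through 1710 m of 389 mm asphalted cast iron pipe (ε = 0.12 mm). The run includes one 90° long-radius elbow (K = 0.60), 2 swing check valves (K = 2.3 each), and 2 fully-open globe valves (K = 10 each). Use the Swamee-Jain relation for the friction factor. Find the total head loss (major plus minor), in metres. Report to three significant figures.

H_L ≈ 51.9 m

V = 4Q/(πD²) = 3.290 m/s; V²/2g = 0.5517 m
Re = 1.27×10^6, ε/D = 3.08×10^-4 → f = 0.01569 (Swamee-Jain)
Major: h_f = f(L/D)·V²/2g = 0.01569·4396·0.5517 = 38.04 m
Minor: ΣK = 25.2; h_m = ΣK·V²/2g = 13.90 m
Total H_L = 38.04 + 13.90 = 51.94 m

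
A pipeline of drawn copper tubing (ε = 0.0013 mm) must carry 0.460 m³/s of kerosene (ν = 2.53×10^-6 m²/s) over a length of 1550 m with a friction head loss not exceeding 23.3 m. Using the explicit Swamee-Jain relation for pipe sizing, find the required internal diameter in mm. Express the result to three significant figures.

D ≈ 438 mm

Swamee-Jain (Type III): D = 0.66·[ε^1.25·(LQ²/(gh_f))^4.75 + ν·Q^9.4·(L/(gh_f))^5.2]^0.04
LQ²/(gh_f) = 1.435; L/(gh_f) = 6.781
Term 1 = ε^1.25·(…)^4.75 = 2.44×10^-7; Term 2 = ν·Q^9.4·(…)^5.2 = 3.60×10^-5
D = 0.66·(2.44×10^-7 + 3.60×10^-5)^0.04 = 0.4384 m = 438 mm
Check: V = 3.05 m/s, Re = 5.28×10^5, f = 0.01301, h_f = 21.8 m ≈ 23.3 m ✓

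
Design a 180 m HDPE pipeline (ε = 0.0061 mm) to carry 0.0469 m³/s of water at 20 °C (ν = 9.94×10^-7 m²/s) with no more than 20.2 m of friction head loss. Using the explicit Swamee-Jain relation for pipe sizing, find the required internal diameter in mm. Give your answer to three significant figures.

Swamee-Jain (Type III): D = 0.66·[ε^1.25·(LQ²/(gh_f))^4.75 + ν·Q^9.4·(L/(gh_f))^5.2]^0.04
LQ²/(gh_f) = 0.001998; L/(gh_f) = 0.9083
Term 1 = ε^1.25·(…)^4.75 = 4.57×10^-20; Term 2 = ν·Q^9.4·(…)^5.2 = 1.95×10^-19
D = 0.66·(4.57×10^-20 + 1.95×10^-19)^0.04 = 0.1188 m = 119 mm
Check: V = 4.23 m/s, Re = 5.06×10^5, f = 0.01383, h_f = 19.1 m ≈ 20.2 m ✓

D ≈ 119 mm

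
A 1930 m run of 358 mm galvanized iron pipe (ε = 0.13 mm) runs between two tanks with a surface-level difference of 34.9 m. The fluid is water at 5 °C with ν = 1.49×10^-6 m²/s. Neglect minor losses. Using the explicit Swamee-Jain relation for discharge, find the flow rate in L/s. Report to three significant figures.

Q ≈ 279 L/s

Swamee-Jain (Type II): Q = -0.965·√(gD⁵h_f/L)·ln[ε/(3.7D) + √(3.17ν²L/(gD³h_f))]
√(gD⁵h_f/L) = √(9.81·0.358⁵·34.9/1930) = 0.03230
ε/(3.7D) = 9.81×10^-5; √(3.17ν²L/(gD³h_f)) = 2.94×10^-5
Q = -0.965·0.03230·ln(1.275×10^-4) = 0.2795 m³/s
Check: V = 2.78 m/s, Re = 6.67×10^5, f = 0.01658, h_f = 35.1 m ≈ 34.9 m ✓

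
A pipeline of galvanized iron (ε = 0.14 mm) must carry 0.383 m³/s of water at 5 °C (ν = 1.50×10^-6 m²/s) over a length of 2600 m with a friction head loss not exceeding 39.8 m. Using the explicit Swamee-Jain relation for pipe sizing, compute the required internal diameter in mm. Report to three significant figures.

Swamee-Jain (Type III): D = 0.66·[ε^1.25·(LQ²/(gh_f))^4.75 + ν·Q^9.4·(L/(gh_f))^5.2]^0.04
LQ²/(gh_f) = 0.9768; L/(gh_f) = 6.659
Term 1 = ε^1.25·(…)^4.75 = 1.36×10^-5; Term 2 = ν·Q^9.4·(…)^5.2 = 3.47×10^-6
D = 0.66·(1.36×10^-5 + 3.47×10^-6)^0.04 = 0.4255 m = 425 mm
Check: V = 2.69 m/s, Re = 7.64×10^5, f = 0.01620, h_f = 36.6 m ≈ 39.8 m ✓

D ≈ 425 mm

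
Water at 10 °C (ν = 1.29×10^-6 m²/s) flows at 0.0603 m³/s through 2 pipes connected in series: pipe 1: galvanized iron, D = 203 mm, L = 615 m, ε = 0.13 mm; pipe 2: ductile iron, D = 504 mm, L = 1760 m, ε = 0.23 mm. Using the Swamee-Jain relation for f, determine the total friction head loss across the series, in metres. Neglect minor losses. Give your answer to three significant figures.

H ≈ 10.6 m

Pipe 1: V = 1.863 m/s, Re = 2.93×10^5, ε/D = 6.40×10^-4, f = 0.01912, h_1 = f(L/D)V²/2g = 10.25 m
Pipe 2: V = 0.3023 m/s, Re = 1.18×10^5, ε/D = 4.56×10^-4, f = 0.01980, h_2 = f(L/D)V²/2g = 0.3219 m
Series → Q common, losses add: H = Σh = 10.57 m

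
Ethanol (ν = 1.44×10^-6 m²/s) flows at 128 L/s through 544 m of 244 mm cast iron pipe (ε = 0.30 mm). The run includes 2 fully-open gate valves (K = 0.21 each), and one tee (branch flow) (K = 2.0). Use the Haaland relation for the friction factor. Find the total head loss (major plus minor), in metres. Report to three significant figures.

H_L ≈ 19.0 m

V = 4Q/(πD²) = 2.737 m/s; V²/2g = 0.3819 m
Re = 4.64×10^5, ε/D = 0.00123 → f = 0.02119 (Haaland)
Major: h_f = f(L/D)·V²/2g = 0.02119·2230·0.3819 = 18.04 m
Minor: ΣK = 2.42; h_m = ΣK·V²/2g = 0.9243 m
Total H_L = 18.04 + 0.9243 = 18.97 m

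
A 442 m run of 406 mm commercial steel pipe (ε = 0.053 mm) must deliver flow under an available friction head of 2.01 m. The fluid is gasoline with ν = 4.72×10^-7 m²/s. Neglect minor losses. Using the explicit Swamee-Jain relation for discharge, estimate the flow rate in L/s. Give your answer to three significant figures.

Swamee-Jain (Type II): Q = -0.965·√(gD⁵h_f/L)·ln[ε/(3.7D) + √(3.17ν²L/(gD³h_f))]
√(gD⁵h_f/L) = √(9.81·0.406⁵·2.01/442) = 0.02218
ε/(3.7D) = 3.53×10^-5; √(3.17ν²L/(gD³h_f)) = 1.54×10^-5
Q = -0.965·0.02218·ln(5.066×10^-5) = 0.2117 m³/s
Check: V = 1.64 m/s, Re = 1.41×10^6, f = 0.01363, h_f = 2.02 m ≈ 2.01 m ✓

Q ≈ 212 L/s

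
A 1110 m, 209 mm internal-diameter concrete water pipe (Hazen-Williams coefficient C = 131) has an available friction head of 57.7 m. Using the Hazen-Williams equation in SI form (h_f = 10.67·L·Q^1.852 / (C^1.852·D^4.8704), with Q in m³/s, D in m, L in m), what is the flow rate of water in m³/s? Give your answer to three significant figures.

Rearranging: Q = [h_f·C^1.852·D^4.8704 / (10.67·L)]^(1/1.852)
Q = [57.7·131^1.852·0.209^4.8704 / (10.67·1110)]^0.540 = 0.1205 m³/s

Q ≈ 0.120 m³/s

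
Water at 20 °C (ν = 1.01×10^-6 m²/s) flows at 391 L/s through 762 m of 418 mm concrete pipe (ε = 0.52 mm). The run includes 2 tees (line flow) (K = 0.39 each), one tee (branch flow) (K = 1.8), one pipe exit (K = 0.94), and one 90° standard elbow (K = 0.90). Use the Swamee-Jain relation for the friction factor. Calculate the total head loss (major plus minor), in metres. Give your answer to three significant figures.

H_L ≈ 17.7 m

V = 4Q/(πD²) = 2.849 m/s; V²/2g = 0.4138 m
Re = 1.18×10^6, ε/D = 0.00124 → f = 0.02102 (Swamee-Jain)
Major: h_f = f(L/D)·V²/2g = 0.02102·1823·0.4138 = 15.86 m
Minor: ΣK = 4.42; h_m = ΣK·V²/2g = 1.829 m
Total H_L = 15.86 + 1.829 = 17.68 m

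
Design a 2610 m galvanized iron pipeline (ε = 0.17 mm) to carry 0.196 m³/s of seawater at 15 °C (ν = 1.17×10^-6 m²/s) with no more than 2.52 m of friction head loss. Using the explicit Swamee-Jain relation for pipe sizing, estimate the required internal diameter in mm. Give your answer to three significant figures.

D ≈ 568 mm

Swamee-Jain (Type III): D = 0.66·[ε^1.25·(LQ²/(gh_f))^4.75 + ν·Q^9.4·(L/(gh_f))^5.2]^0.04
LQ²/(gh_f) = 4.056; L/(gh_f) = 105.6
Term 1 = ε^1.25·(…)^4.75 = 0.0150; Term 2 = ν·Q^9.4·(…)^5.2 = 0.00867
D = 0.66·(0.0150 + 0.00867)^0.04 = 0.5682 m = 568 mm
Check: V = 0.773 m/s, Re = 3.75×10^5, f = 0.01672, h_f = 2.34 m ≈ 2.52 m ✓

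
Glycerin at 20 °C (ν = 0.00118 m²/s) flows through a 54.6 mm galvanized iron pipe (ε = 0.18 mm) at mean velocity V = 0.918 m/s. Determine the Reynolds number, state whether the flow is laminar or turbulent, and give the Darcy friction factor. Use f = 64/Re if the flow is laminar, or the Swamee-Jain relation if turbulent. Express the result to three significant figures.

Re ≈ 42.5; laminar; f = 64/Re ≈ 1.51

Re = VD/ν = 0.9180·0.0546/0.00118 = 42.5
Re < 2300 → laminar → f = 64/Re = 1.507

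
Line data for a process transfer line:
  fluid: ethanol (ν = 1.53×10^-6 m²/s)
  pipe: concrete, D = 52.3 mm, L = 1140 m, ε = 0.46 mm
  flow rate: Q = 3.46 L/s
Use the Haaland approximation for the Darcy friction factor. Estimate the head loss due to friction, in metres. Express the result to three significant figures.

h_f ≈ 108 m

V = 4Q/(πD²) = 4·0.00346/(π·0.0523²) = 1.611 m/s
Re = VD/ν = 1.611·0.0523/1.53×10^-6 = 5.51×10^4 → turbulent
ε/D = 0.46/52.3 = 0.00880
Haaland: f = 0.03747
h_f = f(L/D)V²/(2g) = 0.03747·(1140/0.0523)·1.611²/(2·9.81) = 108.0 m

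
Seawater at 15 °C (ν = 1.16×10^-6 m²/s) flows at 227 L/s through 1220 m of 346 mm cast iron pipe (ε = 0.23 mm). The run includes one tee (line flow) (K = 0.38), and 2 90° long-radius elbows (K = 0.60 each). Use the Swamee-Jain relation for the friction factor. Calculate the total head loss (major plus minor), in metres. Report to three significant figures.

H_L ≈ 19.8 m

V = 4Q/(πD²) = 2.414 m/s; V²/2g = 0.2971 m
Re = 7.20×10^5, ε/D = 6.65×10^-4 → f = 0.01849 (Swamee-Jain)
Major: h_f = f(L/D)·V²/2g = 0.01849·3526·0.2971 = 19.37 m
Minor: ΣK = 1.58; h_m = ΣK·V²/2g = 0.4694 m
Total H_L = 19.37 + 0.4694 = 19.84 m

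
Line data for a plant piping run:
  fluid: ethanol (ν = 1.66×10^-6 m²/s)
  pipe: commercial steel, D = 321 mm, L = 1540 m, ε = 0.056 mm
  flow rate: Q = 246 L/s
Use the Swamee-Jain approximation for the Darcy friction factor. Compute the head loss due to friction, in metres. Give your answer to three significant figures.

h_f ≈ 34.0 m

V = 4Q/(πD²) = 4·0.246/(π·0.321²) = 3.040 m/s
Re = VD/ν = 3.040·0.321/1.66×10^-6 = 5.88×10^5 → turbulent
ε/D = 0.056/321 = 1.74×10^-4
Swamee-Jain: f = 0.01505
h_f = f(L/D)V²/(2g) = 0.01505·(1540/0.321)·3.040²/(2·9.81) = 34.00 m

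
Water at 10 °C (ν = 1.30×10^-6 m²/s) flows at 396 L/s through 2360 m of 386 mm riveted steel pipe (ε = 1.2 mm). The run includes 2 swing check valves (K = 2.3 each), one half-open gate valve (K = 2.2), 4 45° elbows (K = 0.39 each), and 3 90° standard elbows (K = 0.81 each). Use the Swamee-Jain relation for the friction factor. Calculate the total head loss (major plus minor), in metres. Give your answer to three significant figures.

V = 4Q/(πD²) = 3.384 m/s; V²/2g = 0.5837 m
Re = 1.00×10^6, ε/D = 0.00311 → f = 0.02663 (Swamee-Jain)
Major: h_f = f(L/D)·V²/2g = 0.02663·6114·0.5837 = 95.03 m
Minor: ΣK = 10.8; h_m = ΣK·V²/2g = 6.298 m
Total H_L = 95.03 + 6.298 = 101.3 m

H_L ≈ 101 m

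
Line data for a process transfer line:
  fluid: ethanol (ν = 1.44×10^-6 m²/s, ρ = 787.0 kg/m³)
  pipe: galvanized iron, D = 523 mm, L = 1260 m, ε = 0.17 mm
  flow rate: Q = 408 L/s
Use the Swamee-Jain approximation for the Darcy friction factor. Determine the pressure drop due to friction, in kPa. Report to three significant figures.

V = 4Q/(πD²) = 4·0.408/(π·0.523²) = 1.899 m/s
Re = VD/ν = 1.899·0.523/1.44×10^-6 = 6.90×10^5 → turbulent
ε/D = 0.17/523 = 3.25×10^-4
Swamee-Jain: f = 0.01626
h_f = f(L/D)V²/(2g) = 0.01626·(1260/0.523)·1.899²/(2·9.81) = 7.200 m
Δp = ρg·h_f = 787.0·9.81·7.200 = 55.58 kPa

Δp ≈ 55.6 kPa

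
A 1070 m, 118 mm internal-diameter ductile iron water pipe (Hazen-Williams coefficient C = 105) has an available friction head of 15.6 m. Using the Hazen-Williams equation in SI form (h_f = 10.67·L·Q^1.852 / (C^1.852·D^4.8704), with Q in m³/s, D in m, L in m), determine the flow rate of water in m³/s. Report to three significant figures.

Q ≈ 0.0108 m³/s

Rearranging: Q = [h_f·C^1.852·D^4.8704 / (10.67·L)]^(1/1.852)
Q = [15.6·105^1.852·0.118^4.8704 / (10.67·1070)]^0.540 = 0.01081 m³/s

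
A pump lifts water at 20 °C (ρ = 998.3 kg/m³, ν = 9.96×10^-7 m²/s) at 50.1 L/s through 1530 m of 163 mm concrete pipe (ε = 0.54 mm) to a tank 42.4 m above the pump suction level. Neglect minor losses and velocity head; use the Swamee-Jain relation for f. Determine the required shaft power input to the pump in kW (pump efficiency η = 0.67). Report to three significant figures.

V = 4Q/(πD²) = 2.401 m/s; Re = 3.93×10^5; ε/D = 0.00331; f = 0.02736
h_f = f(L/D)V²/2g = 75.44 m
Total head H = z + h_f = 42.4 + 75.44 = 117.8 m
P_hyd = ρgQH = 998.3·9.81·0.0501·117.8 = 57.82 kW
P_shaft = P_hyd/η = 57.82/0.67 = 86.30 kW

P_shaft ≈ 86.3 kW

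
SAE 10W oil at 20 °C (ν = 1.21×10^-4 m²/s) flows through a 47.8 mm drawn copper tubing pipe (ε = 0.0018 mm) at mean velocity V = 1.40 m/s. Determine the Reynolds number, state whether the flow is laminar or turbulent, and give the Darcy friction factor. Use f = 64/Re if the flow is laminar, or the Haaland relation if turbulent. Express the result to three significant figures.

Re = VD/ν = 1.400·0.0478/1.21×10^-4 = 553
Re < 2300 → laminar → f = 64/Re = 0.1157

Re ≈ 553; laminar; f = 64/Re ≈ 0.116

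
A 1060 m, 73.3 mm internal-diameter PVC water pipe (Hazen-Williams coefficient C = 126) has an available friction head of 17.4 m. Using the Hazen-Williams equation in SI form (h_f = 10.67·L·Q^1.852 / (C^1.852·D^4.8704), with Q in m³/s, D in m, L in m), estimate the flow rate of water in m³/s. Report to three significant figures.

Q ≈ 0.00395 m³/s

Rearranging: Q = [h_f·C^1.852·D^4.8704 / (10.67·L)]^(1/1.852)
Q = [17.4·126^1.852·0.0733^4.8704 / (10.67·1060)]^0.540 = 0.003953 m³/s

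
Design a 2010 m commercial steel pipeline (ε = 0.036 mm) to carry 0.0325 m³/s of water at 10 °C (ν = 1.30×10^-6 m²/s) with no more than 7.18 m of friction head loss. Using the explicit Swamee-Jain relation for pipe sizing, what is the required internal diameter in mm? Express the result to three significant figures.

Swamee-Jain (Type III): D = 0.66·[ε^1.25·(LQ²/(gh_f))^4.75 + ν·Q^9.4·(L/(gh_f))^5.2]^0.04
LQ²/(gh_f) = 0.03014; L/(gh_f) = 28.54
Term 1 = ε^1.25·(…)^4.75 = 1.67×10^-13; Term 2 = ν·Q^9.4·(…)^5.2 = 4.94×10^-13
D = 0.66·(1.67×10^-13 + 4.94×10^-13)^0.04 = 0.2150 m = 215 mm
Check: V = 0.896 m/s, Re = 1.48×10^5, f = 0.01766, h_f = 6.75 m ≈ 7.18 m ✓

D ≈ 215 mm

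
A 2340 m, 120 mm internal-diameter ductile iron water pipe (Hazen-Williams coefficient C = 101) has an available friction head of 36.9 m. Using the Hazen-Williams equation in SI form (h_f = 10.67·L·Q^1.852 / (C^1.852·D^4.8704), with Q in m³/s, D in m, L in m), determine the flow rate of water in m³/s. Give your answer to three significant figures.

Rearranging: Q = [h_f·C^1.852·D^4.8704 / (10.67·L)]^(1/1.852)
Q = [36.9·101^1.852·0.120^4.8704 / (10.67·2340)]^0.540 = 0.01134 m³/s

Q ≈ 0.0113 m³/s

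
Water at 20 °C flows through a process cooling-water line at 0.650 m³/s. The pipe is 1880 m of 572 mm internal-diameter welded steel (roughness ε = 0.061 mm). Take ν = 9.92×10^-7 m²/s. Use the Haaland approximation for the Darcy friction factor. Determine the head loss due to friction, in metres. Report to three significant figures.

V = 4Q/(πD²) = 4·0.650/(π·0.572²) = 2.529 m/s
Re = VD/ν = 2.529·0.572/9.92×10^-7 = 1.46×10^6 → turbulent
ε/D = 0.061/572 = 1.07×10^-4
Haaland: f = 0.01308
h_f = f(L/D)V²/(2g) = 0.01308·(1880/0.572)·2.529²/(2·9.81) = 14.02 m

h_f ≈ 14.0 m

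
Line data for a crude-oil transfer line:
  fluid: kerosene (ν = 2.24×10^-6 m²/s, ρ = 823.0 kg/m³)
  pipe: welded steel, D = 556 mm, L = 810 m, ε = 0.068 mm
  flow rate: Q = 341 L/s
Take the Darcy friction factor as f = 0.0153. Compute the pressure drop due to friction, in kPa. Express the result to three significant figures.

V = 4Q/(πD²) = 4·0.341/(π·0.556²) = 1.404 m/s
h_f = f(L/D)V²/(2g) = 0.01530·(810/0.556)·1.404²/(2·9.81) = 2.241 m
Δp = ρg·h_f = 823.0·9.81·2.241 = 18.09 kPa

Δp ≈ 18.1 kPa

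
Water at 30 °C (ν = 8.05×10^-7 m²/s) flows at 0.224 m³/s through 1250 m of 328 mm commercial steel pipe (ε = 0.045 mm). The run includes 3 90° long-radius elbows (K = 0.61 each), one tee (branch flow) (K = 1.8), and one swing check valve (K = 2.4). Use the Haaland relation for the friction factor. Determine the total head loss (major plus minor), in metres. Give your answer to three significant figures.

V = 4Q/(πD²) = 2.651 m/s; V²/2g = 0.3582 m
Re = 1.08×10^6, ε/D = 1.37×10^-4 → f = 0.01377 (Haaland)
Major: h_f = f(L/D)·V²/2g = 0.01377·3811·0.3582 = 18.80 m
Minor: ΣK = 6.03; h_m = ΣK·V²/2g = 2.160 m
Total H_L = 18.80 + 2.160 = 20.96 m

H_L ≈ 21.0 m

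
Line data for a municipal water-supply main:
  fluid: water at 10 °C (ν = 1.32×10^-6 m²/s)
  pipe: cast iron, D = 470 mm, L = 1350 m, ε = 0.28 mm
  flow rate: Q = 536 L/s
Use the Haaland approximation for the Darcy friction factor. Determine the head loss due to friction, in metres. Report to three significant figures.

V = 4Q/(πD²) = 4·0.536/(π·0.470²) = 3.089 m/s
Re = VD/ν = 3.089·0.470/1.32×10^-6 = 1.10×10^6 → turbulent
ε/D = 0.28/470 = 5.96×10^-4
Haaland: f = 0.01776
h_f = f(L/D)V²/(2g) = 0.01776·(1350/0.470)·3.089²/(2·9.81) = 24.82 m

h_f ≈ 24.8 m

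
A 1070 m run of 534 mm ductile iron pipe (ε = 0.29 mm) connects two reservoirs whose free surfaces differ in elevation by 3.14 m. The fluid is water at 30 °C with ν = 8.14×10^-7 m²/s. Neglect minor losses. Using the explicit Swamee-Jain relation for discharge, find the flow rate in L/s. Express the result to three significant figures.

Q ≈ 296 L/s

Swamee-Jain (Type II): Q = -0.965·√(gD⁵h_f/L)·ln[ε/(3.7D) + √(3.17ν²L/(gD³h_f))]
√(gD⁵h_f/L) = √(9.81·0.534⁵·3.14/1070) = 0.03536
ε/(3.7D) = 1.47×10^-4; √(3.17ν²L/(gD³h_f)) = 2.19×10^-5
Q = -0.965·0.03536·ln(1.687×10^-4) = 0.2964 m³/s
Check: V = 1.32 m/s, Re = 8.68×10^5, f = 0.01766, h_f = 3.16 m ≈ 3.14 m ✓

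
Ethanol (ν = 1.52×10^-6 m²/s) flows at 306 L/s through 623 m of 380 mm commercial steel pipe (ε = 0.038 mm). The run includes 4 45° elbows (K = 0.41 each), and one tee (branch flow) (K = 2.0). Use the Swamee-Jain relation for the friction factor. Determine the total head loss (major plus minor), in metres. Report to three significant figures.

V = 4Q/(πD²) = 2.698 m/s; V²/2g = 0.3710 m
Re = 6.75×10^5, ε/D = 1.00×10^-4 → f = 0.01401 (Swamee-Jain)
Major: h_f = f(L/D)·V²/2g = 0.01401·1639·0.3710 = 8.521 m
Minor: ΣK = 3.64; h_m = ΣK·V²/2g = 1.351 m
Total H_L = 8.521 + 1.351 = 9.871 m

H_L ≈ 9.87 m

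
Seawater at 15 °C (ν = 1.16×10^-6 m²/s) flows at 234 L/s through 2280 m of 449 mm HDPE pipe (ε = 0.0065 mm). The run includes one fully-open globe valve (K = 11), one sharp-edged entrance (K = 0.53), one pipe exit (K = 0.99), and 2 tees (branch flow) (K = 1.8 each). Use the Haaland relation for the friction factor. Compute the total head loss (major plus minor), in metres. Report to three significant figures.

H_L ≈ 9.11 m

V = 4Q/(πD²) = 1.478 m/s; V²/2g = 0.1113 m
Re = 5.72×10^5, ε/D = 1.45×10^-5 → f = 0.01294 (Haaland)
Major: h_f = f(L/D)·V²/2g = 0.01294·5078·0.1113 = 7.314 m
Minor: ΣK = 16.1; h_m = ΣK·V²/2g = 1.794 m
Total H_L = 7.314 + 1.794 = 9.108 m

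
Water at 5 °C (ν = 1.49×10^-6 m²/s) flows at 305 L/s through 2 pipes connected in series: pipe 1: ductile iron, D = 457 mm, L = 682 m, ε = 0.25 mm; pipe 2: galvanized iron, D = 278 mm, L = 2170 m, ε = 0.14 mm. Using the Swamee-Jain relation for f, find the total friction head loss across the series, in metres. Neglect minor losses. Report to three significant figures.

Pipe 1: V = 1.859 m/s, Re = 5.70×10^5, ε/D = 5.47×10^-4, f = 0.01796, h_1 = f(L/D)V²/2g = 4.723 m
Pipe 2: V = 5.025 m/s, Re = 9.38×10^5, ε/D = 5.04×10^-4, f = 0.01736, h_2 = f(L/D)V²/2g = 174.4 m
Series → Q common, losses add: H = Σh = 179.1 m

H ≈ 179 m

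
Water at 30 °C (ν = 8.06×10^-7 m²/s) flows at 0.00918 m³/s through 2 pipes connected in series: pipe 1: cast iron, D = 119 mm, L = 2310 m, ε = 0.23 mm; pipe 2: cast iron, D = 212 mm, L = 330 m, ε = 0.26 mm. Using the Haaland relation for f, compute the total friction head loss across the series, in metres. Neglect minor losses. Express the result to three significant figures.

H ≈ 16.7 m

Pipe 1: V = 0.8254 m/s, Re = 1.22×10^5, ε/D = 0.00193, f = 0.02454, h_1 = f(L/D)V²/2g = 16.54 m
Pipe 2: V = 0.2601 m/s, Re = 6.84×10^4, ε/D = 0.00123, f = 0.02351, h_2 = f(L/D)V²/2g = 0.1262 m
Series → Q common, losses add: H = Σh = 16.67 m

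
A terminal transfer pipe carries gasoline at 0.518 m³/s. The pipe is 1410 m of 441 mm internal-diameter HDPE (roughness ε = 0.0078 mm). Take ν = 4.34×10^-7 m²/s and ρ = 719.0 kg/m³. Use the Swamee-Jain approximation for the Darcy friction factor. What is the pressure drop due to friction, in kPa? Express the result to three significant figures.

Δp ≈ 137 kPa

V = 4Q/(πD²) = 4·0.518/(π·0.441²) = 3.391 m/s
Re = VD/ν = 3.391·0.441/4.34×10^-7 = 3.45×10^6 → turbulent
ε/D = 0.0078/441 = 1.77×10^-5
Swamee-Jain: f = 0.01037
h_f = f(L/D)V²/(2g) = 0.01037·(1410/0.441)·3.391²/(2·9.81) = 19.43 m
Δp = ρg·h_f = 719.0·9.81·19.43 = 137.0 kPa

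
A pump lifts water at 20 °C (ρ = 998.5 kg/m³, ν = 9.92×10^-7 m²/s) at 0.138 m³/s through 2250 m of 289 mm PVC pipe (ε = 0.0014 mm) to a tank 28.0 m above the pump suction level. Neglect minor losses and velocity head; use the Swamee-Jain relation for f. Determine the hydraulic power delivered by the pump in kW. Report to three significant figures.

P_hyd ≈ 68.0 kW

V = 4Q/(πD²) = 2.104 m/s; Re = 6.13×10^5; ε/D = 4.84×10^-6; f = 0.01272
h_f = f(L/D)V²/2g = 22.33 m
Total head H = z + h_f = 28.0 + 22.33 = 50.33 m
P_hyd = ρgQH = 998.5·9.81·0.138·50.33 = 68.04 kW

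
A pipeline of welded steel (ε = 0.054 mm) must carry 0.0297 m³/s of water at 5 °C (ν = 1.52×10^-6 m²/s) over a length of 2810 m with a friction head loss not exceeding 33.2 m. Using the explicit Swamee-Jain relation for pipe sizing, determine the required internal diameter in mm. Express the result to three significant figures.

Swamee-Jain (Type III): D = 0.66·[ε^1.25·(LQ²/(gh_f))^4.75 + ν·Q^9.4·(L/(gh_f))^5.2]^0.04
LQ²/(gh_f) = 0.007610; L/(gh_f) = 8.628
Term 1 = ε^1.25·(…)^4.75 = 4.00×10^-16; Term 2 = ν·Q^9.4·(…)^5.2 = 4.93×10^-16
D = 0.66·(4.00×10^-16 + 4.93×10^-16)^0.04 = 0.1650 m = 165 mm
Check: V = 1.39 m/s, Re = 1.51×10^5, f = 0.01856, h_f = 31.1 m ≈ 33.2 m ✓

D ≈ 165 mm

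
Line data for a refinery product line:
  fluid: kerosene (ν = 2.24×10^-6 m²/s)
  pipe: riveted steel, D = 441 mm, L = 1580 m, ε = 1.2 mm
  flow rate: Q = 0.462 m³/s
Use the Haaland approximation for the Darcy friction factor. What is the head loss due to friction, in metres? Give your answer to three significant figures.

V = 4Q/(πD²) = 4·0.462/(π·0.441²) = 3.025 m/s
Re = VD/ν = 3.025·0.441/2.24×10^-6 = 5.95×10^5 → turbulent
ε/D = 1.2/441 = 0.00272
Haaland: f = 0.02573
h_f = f(L/D)V²/(2g) = 0.02573·(1580/0.441)·3.025²/(2·9.81) = 42.99 m

h_f ≈ 43.0 m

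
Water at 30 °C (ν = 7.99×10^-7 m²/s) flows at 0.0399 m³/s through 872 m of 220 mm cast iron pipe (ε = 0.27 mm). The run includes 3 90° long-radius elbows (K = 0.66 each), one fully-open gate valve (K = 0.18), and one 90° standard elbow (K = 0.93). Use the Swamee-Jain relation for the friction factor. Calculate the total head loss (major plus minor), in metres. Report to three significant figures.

V = 4Q/(πD²) = 1.050 m/s; V²/2g = 0.05615 m
Re = 2.89×10^5, ε/D = 0.00123 → f = 0.02167 (Swamee-Jain)
Major: h_f = f(L/D)·V²/2g = 0.02167·3964·0.05615 = 4.824 m
Minor: ΣK = 3.09; h_m = ΣK·V²/2g = 0.1735 m
Total H_L = 4.824 + 0.1735 = 4.997 m

H_L ≈ 5.00 m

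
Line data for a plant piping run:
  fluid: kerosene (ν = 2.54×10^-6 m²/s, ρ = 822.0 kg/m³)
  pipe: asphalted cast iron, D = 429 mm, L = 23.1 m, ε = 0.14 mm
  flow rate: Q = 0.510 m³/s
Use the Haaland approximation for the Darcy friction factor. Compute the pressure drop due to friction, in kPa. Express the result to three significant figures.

Δp ≈ 4.46 kPa

V = 4Q/(πD²) = 4·0.510/(π·0.429²) = 3.528 m/s
Re = VD/ν = 3.528·0.429/2.54×10^-6 = 5.96×10^5 → turbulent
ε/D = 0.14/429 = 3.26×10^-4
Haaland: f = 0.01620
h_f = f(L/D)V²/(2g) = 0.01620·(23.1/0.429)·3.528²/(2·9.81) = 0.5535 m
Δp = ρg·h_f = 822.0·9.81·0.5535 = 4.463 kPa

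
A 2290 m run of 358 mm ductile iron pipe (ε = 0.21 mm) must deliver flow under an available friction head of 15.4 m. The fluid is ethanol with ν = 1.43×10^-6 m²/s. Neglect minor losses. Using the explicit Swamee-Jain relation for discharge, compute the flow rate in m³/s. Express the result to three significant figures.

Swamee-Jain (Type II): Q = -0.965·√(gD⁵h_f/L)·ln[ε/(3.7D) + √(3.17ν²L/(gD³h_f))]
√(gD⁵h_f/L) = √(9.81·0.358⁵·15.4/2290) = 0.01970
ε/(3.7D) = 1.59×10^-4; √(3.17ν²L/(gD³h_f)) = 4.63×10^-5
Q = -0.965·0.01970·ln(2.048×10^-4) = 0.1614 m³/s
Check: V = 1.60 m/s, Re = 4.01×10^5, f = 0.01849, h_f = 15.5 m ≈ 15.4 m ✓

Q ≈ 0.161 m³/s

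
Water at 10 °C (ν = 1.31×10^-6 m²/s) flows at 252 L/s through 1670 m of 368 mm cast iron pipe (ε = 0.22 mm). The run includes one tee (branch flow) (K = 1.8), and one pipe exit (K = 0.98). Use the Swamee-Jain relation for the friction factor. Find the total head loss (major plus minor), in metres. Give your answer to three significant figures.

H_L ≈ 24.4 m

V = 4Q/(πD²) = 2.369 m/s; V²/2g = 0.2861 m
Re = 6.66×10^5, ε/D = 5.98×10^-4 → f = 0.01815 (Swamee-Jain)
Major: h_f = f(L/D)·V²/2g = 0.01815·4538·0.2861 = 23.57 m
Minor: ΣK = 2.78; h_m = ΣK·V²/2g = 0.7954 m
Total H_L = 23.57 + 0.7954 = 24.37 m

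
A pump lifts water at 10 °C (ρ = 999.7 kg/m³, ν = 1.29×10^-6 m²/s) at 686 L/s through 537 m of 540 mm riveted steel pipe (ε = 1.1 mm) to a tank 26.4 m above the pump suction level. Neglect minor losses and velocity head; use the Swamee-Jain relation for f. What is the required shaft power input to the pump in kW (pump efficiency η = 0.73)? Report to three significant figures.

V = 4Q/(πD²) = 2.995 m/s; Re = 1.25×10^6; ε/D = 0.00204; f = 0.02375
h_f = f(L/D)V²/2g = 10.80 m
Total head H = z + h_f = 26.4 + 10.80 = 37.20 m
P_hyd = ρgQH = 999.7·9.81·0.686·37.20 = 250.3 kW
P_shaft = P_hyd/η = 250.3/0.73 = 342.8 kW

P_shaft ≈ 343 kW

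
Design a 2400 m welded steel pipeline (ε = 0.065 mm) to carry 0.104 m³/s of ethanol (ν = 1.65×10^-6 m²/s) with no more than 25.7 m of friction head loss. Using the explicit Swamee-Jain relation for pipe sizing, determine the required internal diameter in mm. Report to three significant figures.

Swamee-Jain (Type III): D = 0.66·[ε^1.25·(LQ²/(gh_f))^4.75 + ν·Q^9.4·(L/(gh_f))^5.2]^0.04
LQ²/(gh_f) = 0.1030; L/(gh_f) = 9.519
Term 1 = ε^1.25·(…)^4.75 = 1.19×10^-10; Term 2 = ν·Q^9.4·(…)^5.2 = 1.17×10^-10
D = 0.66·(1.19×10^-10 + 1.17×10^-10)^0.04 = 0.2719 m = 272 mm
Check: V = 1.79 m/s, Re = 2.95×10^5, f = 0.01664, h_f = 24.0 m ≈ 25.7 m ✓

D ≈ 272 mm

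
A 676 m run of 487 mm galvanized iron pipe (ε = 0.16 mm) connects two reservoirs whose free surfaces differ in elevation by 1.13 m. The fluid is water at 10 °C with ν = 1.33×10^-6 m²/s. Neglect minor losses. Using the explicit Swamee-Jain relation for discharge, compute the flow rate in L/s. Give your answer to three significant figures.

Swamee-Jain (Type II): Q = -0.965·√(gD⁵h_f/L)·ln[ε/(3.7D) + √(3.17ν²L/(gD³h_f))]
√(gD⁵h_f/L) = √(9.81·0.487⁵·1.13/676) = 0.02119
ε/(3.7D) = 8.88×10^-5; √(3.17ν²L/(gD³h_f)) = 5.44×10^-5
Q = -0.965·0.02119·ln(1.432×10^-4) = 0.1810 m³/s
Check: V = 0.972 m/s, Re = 3.56×10^5, f = 0.01701, h_f = 1.14 m ≈ 1.13 m ✓

Q ≈ 181 L/s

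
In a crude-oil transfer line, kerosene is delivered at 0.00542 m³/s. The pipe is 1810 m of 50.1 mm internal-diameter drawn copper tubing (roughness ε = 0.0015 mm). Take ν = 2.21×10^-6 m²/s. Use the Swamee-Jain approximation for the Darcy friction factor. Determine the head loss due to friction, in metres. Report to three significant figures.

V = 4Q/(πD²) = 4·0.00542/(π·0.0501²) = 2.749 m/s
Re = VD/ν = 2.749·0.0501/2.21×10^-6 = 6.23×10^4 → turbulent
ε/D = 0.0015/50.1 = 2.99×10^-5
Swamee-Jain: f = 0.01991
h_f = f(L/D)V²/(2g) = 0.01991·(1810/0.0501)·2.749²/(2·9.81) = 277.1 m

h_f ≈ 277 m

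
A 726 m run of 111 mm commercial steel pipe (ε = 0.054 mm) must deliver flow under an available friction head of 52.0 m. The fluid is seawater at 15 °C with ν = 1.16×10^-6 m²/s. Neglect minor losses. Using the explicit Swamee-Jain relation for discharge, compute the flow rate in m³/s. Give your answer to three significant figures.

Swamee-Jain (Type II): Q = -0.965·√(gD⁵h_f/L)·ln[ε/(3.7D) + √(3.17ν²L/(gD³h_f))]
√(gD⁵h_f/L) = √(9.81·0.111⁵·52.0/726) = 0.003441
ε/(3.7D) = 1.31×10^-4; √(3.17ν²L/(gD³h_f)) = 6.66×10^-5
Q = -0.965·0.003441·ln(1.981×10^-4) = 0.02831 m³/s
Check: V = 2.93 m/s, Re = 2.80×10^5, f = 0.01834, h_f = 52.3 m ≈ 52.0 m ✓

Q ≈ 0.0283 m³/s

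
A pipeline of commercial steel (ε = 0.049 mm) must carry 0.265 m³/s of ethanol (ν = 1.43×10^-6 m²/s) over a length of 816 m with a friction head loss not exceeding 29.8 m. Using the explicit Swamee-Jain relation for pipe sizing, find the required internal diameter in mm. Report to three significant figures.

D ≈ 301 mm

Swamee-Jain (Type III): D = 0.66·[ε^1.25·(LQ²/(gh_f))^4.75 + ν·Q^9.4·(L/(gh_f))^5.2]^0.04
LQ²/(gh_f) = 0.1960; L/(gh_f) = 2.791
Term 1 = ε^1.25·(…)^4.75 = 1.78×10^-9; Term 2 = ν·Q^9.4·(…)^5.2 = 1.13×10^-9
D = 0.66·(1.78×10^-9 + 1.13×10^-9)^0.04 = 0.3007 m = 301 mm
Check: V = 3.73 m/s, Re = 7.85×10^5, f = 0.01459, h_f = 28.1 m ≈ 29.8 m ✓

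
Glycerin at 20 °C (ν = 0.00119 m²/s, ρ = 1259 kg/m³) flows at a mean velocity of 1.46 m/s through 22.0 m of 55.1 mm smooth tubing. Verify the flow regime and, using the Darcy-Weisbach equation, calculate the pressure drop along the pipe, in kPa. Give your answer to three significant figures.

Δp ≈ 507 kPa

Re = VD/ν = 1.46·0.05510/0.00119 = 67.6 → laminar (Re < 2300)
f = 64/Re = 0.9467
h_f = f(L/D)V²/(2g) = 0.9467·(22.0/0.05510)·1.46²/(2·9.81) = 41.07 m
Δp = ρg·h_f = 1259·9.81·41.07 = 507.2 kPa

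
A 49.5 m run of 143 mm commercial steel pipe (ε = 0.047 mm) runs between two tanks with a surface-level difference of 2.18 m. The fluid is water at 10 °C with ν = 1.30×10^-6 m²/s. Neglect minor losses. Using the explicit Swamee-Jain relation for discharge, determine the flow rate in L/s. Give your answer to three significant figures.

Q ≈ 43.1 L/s

Swamee-Jain (Type II): Q = -0.965·√(gD⁵h_f/L)·ln[ε/(3.7D) + √(3.17ν²L/(gD³h_f))]
√(gD⁵h_f/L) = √(9.81·0.143⁵·2.18/49.5) = 0.005083
ε/(3.7D) = 8.88×10^-5; √(3.17ν²L/(gD³h_f)) = 6.51×10^-5
Q = -0.965·0.005083·ln(1.539×10^-4) = 0.04306 m³/s
Check: V = 2.68 m/s, Re = 2.95×10^5, f = 0.01729, h_f = 2.19 m ≈ 2.18 m ✓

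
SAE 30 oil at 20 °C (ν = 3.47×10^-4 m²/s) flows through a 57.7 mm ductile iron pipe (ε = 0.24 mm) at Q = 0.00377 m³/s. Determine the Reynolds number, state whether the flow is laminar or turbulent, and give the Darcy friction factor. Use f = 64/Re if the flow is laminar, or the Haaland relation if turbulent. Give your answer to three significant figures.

V = 4Q/(πD²) = 1.442 m/s
Re = VD/ν = 1.442·0.0577/3.47×10^-4 = 240
Re < 2300 → laminar → f = 64/Re = 0.2670

Re ≈ 240; laminar; f = 64/Re ≈ 0.267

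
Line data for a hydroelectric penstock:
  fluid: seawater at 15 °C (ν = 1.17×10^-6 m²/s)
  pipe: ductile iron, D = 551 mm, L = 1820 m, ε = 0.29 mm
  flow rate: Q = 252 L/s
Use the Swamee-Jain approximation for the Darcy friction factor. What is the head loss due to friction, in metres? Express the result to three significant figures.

h_f ≈ 3.37 m

V = 4Q/(πD²) = 4·0.252/(π·0.551²) = 1.057 m/s
Re = VD/ν = 1.057·0.551/1.17×10^-6 = 4.98×10^5 → turbulent
ε/D = 0.29/551 = 5.26×10^-4
Swamee-Jain: f = 0.01794
h_f = f(L/D)V²/(2g) = 0.01794·(1820/0.551)·1.057²/(2·9.81) = 3.374 m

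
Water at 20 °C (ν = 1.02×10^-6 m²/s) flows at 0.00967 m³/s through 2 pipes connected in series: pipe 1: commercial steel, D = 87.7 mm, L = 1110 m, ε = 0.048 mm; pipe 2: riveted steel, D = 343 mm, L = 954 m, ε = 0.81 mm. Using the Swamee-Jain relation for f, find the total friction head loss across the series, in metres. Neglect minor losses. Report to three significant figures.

Pipe 1: V = 1.601 m/s, Re = 1.38×10^5, ε/D = 5.47×10^-4, f = 0.01988, h_1 = f(L/D)V²/2g = 32.86 m
Pipe 2: V = 0.1047 m/s, Re = 3.52×10^4, ε/D = 0.00236, f = 0.02858, h_2 = f(L/D)V²/2g = 0.04438 m
Series → Q common, losses add: H = Σh = 32.90 m

H ≈ 32.9 m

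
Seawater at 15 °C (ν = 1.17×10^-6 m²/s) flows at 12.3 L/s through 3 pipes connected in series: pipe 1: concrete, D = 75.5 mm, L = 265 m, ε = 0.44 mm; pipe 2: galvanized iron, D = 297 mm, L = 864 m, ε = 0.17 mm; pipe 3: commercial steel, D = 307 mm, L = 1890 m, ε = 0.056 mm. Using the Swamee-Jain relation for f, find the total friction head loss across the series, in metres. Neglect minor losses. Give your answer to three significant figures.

Pipe 1: V = 2.747 m/s, Re = 1.77×10^5, ε/D = 0.00583, f = 0.03249, h_1 = f(L/D)V²/2g = 43.88 m
Pipe 2: V = 0.1775 m/s, Re = 4.51×10^4, ε/D = 5.72×10^-4, f = 0.02326, h_2 = f(L/D)V²/2g = 0.1087 m
Pipe 3: V = 0.1662 m/s, Re = 4.36×10^4, ε/D = 1.82×10^-4, f = 0.02209, h_3 = f(L/D)V²/2g = 0.1914 m
Series → Q common, losses add: H = Σh = 44.18 m

H ≈ 44.2 m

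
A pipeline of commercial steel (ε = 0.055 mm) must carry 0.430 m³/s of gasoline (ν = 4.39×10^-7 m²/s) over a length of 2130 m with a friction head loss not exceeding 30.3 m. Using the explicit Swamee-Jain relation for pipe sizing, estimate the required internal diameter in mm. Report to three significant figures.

Swamee-Jain (Type III): D = 0.66·[ε^1.25·(LQ²/(gh_f))^4.75 + ν·Q^9.4·(L/(gh_f))^5.2]^0.04
LQ²/(gh_f) = 1.325; L/(gh_f) = 7.166
Term 1 = ε^1.25·(…)^4.75 = 1.80×10^-5; Term 2 = ν·Q^9.4·(…)^5.2 = 4.41×10^-6
D = 0.66·(1.80×10^-5 + 4.41×10^-6)^0.04 = 0.4301 m = 430 mm
Check: V = 2.96 m/s, Re = 2.90×10^6, f = 0.01313, h_f = 29.0 m ≈ 30.3 m ✓

D ≈ 430 mm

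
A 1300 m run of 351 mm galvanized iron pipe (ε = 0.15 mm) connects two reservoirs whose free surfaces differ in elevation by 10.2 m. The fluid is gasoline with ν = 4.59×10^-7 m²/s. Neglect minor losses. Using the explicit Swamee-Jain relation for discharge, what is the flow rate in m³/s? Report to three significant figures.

Q ≈ 0.175 m³/s

Swamee-Jain (Type II): Q = -0.965·√(gD⁵h_f/L)·ln[ε/(3.7D) + √(3.17ν²L/(gD³h_f))]
√(gD⁵h_f/L) = √(9.81·0.351⁵·10.2/1300) = 0.02025
ε/(3.7D) = 1.16×10^-4; √(3.17ν²L/(gD³h_f)) = 1.42×10^-5
Q = -0.965·0.02025·ln(1.297×10^-4) = 0.1749 m³/s
Check: V = 1.81 m/s, Re = 1.38×10^6, f = 0.01663, h_f = 10.3 m ≈ 10.2 m ✓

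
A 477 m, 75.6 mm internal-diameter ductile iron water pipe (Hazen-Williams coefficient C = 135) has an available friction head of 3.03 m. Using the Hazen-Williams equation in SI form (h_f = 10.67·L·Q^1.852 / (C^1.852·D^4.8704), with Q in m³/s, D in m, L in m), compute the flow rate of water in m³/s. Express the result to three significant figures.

Q ≈ 0.00275 m³/s

Rearranging: Q = [h_f·C^1.852·D^4.8704 / (10.67·L)]^(1/1.852)
Q = [3.03·135^1.852·0.0756^4.8704 / (10.67·477)]^0.540 = 0.002752 m³/s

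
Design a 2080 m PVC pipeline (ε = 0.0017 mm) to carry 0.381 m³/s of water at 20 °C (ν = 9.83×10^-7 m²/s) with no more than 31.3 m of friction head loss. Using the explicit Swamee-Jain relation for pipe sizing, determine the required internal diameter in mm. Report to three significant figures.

Swamee-Jain (Type III): D = 0.66·[ε^1.25·(LQ²/(gh_f))^4.75 + ν·Q^9.4·(L/(gh_f))^5.2]^0.04
LQ²/(gh_f) = 0.9833; L/(gh_f) = 6.774
Term 1 = ε^1.25·(…)^4.75 = 5.67×10^-8; Term 2 = ν·Q^9.4·(…)^5.2 = 2.36×10^-6
D = 0.66·(5.67×10^-8 + 2.36×10^-6)^0.04 = 0.3935 m = 393 mm
Check: V = 3.13 m/s, Re = 1.25×10^6, f = 0.01130, h_f = 29.9 m ≈ 31.3 m ✓

D ≈ 393 mm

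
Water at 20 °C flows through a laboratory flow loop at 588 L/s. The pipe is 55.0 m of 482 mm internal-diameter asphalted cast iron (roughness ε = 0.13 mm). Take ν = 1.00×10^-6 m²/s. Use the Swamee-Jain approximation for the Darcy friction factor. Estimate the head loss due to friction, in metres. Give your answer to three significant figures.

V = 4Q/(πD²) = 4·0.588/(π·0.482²) = 3.223 m/s
Re = VD/ν = 3.223·0.482/1.00×10^-6 = 1.55×10^6 → turbulent
ε/D = 0.13/482 = 2.70×10^-4
Swamee-Jain: f = 0.01521
h_f = f(L/D)V²/(2g) = 0.01521·(55.0/0.482)·3.223²/(2·9.81) = 0.9186 m

h_f ≈ 0.919 m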